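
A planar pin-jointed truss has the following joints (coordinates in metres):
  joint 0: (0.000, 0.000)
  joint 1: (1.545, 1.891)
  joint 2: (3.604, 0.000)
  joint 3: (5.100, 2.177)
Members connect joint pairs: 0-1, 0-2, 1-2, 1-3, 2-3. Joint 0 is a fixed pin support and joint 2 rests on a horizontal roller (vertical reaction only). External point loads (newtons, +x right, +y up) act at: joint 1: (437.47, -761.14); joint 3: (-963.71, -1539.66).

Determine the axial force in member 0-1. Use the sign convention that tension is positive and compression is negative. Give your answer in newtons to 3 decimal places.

-191.549

N=4 nodes, M=5 members, R=3 reactions → 2N=8, M+R=8
member 0 (0-1): L=2.4419, (cx,cy)=(0.6327,0.7744)
member 1 (0-2): L=3.6040, (cx,cy)=(1.0000,0.0000)
member 2 (1-2): L=2.7956, (cx,cy)=(0.7365,-0.6764)
member 3 (1-3): L=3.5665, (cx,cy)=(0.9968,0.0802)
member 4 (2-3): L=2.6415, (cx,cy)=(0.5664,0.8242)
solve A·x = −loads:
  F[0-1] = -191.5486 N (compression)
  F[0-2] = -405.0467 N (compression)
  F[1-2] = -894.0789 N (compression)
  F[1-3] = +100.1621 N (tension)
  F[2-3] = -1877.8947 N (compression)
  Rx@0 = +526.2400 N
  Ry@0 = +148.3343 N
  Ry@2 = +2152.4657 N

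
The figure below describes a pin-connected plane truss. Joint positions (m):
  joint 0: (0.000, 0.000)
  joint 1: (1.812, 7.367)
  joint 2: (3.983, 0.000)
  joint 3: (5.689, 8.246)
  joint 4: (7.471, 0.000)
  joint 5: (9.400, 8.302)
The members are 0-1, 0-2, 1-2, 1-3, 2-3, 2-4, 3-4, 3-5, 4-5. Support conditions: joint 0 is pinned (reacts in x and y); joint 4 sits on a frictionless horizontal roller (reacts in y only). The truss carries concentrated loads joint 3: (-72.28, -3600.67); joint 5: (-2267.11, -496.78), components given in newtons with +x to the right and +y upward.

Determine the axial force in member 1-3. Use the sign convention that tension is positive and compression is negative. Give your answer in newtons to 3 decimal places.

N=6 nodes, M=9 members, R=3 reactions → 2N=12, M+R=12
member 0 (0-1): L=7.5866, (cx,cy)=(0.2388,0.9711)
member 1 (0-2): L=3.9830, (cx,cy)=(1.0000,0.0000)
member 2 (1-2): L=7.6802, (cx,cy)=(0.2827,-0.9592)
member 3 (1-3): L=3.9754, (cx,cy)=(0.9752,0.2211)
member 4 (2-3): L=8.4206, (cx,cy)=(0.2026,0.9793)
member 5 (2-4): L=3.4880, (cx,cy)=(1.0000,0.0000)
member 6 (3-4): L=8.4364, (cx,cy)=(0.2112,-0.9774)
member 7 (3-5): L=3.7114, (cx,cy)=(0.9999,0.0151)
member 8 (4-5): L=8.5232, (cx,cy)=(0.2263,0.9741)
solve A·x = −loads:
  F[0-1] = -3428.8688 N (compression)
  F[0-2] = -1520.4282 N (compression)
  F[1-2] = +3072.3553 N (tension)
  F[1-3] = -1730.2622 N (compression)
  F[2-3] = -3009.4627 N (compression)
  F[2-4] = -42.2434 N (compression)
  F[3-4] = -310.6316 N (compression)
  F[3-5] = -2159.4981 N (compression)
  F[4-5] = -476.5622 N (compression)
  Rx@0 = +2339.3900 N
  Ry@0 = +3329.6310 N
  Ry@4 = +767.8190 N

-1730.262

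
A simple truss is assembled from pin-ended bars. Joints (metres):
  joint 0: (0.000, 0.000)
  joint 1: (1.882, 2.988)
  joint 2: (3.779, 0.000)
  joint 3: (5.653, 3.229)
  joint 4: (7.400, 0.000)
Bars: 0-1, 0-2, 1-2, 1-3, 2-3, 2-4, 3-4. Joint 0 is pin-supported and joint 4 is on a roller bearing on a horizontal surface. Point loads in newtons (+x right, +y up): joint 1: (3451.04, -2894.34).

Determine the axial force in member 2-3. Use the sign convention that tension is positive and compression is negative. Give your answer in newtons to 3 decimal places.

2645.497

N=5 nodes, M=7 members, R=3 reactions → 2N=10, M+R=10
member 0 (0-1): L=3.5313, (cx,cy)=(0.5329,0.8461)
member 1 (0-2): L=3.7790, (cx,cy)=(1.0000,0.0000)
member 2 (1-2): L=3.5393, (cx,cy)=(0.5360,-0.8442)
member 3 (1-3): L=3.7787, (cx,cy)=(0.9980,0.0638)
member 4 (2-3): L=3.7334, (cx,cy)=(0.5020,0.8649)
member 5 (2-4): L=3.6210, (cx,cy)=(1.0000,0.0000)
member 6 (3-4): L=3.6713, (cx,cy)=(0.4759,-0.8795)
solve A·x = −loads:
  F[0-1] = -903.8197 N (compression)
  F[0-2] = +3932.7293 N (tension)
  F[1-2] = -2710.2470 N (compression)
  F[1-3] = -2485.1524 N (compression)
  F[2-3] = +2645.4974 N (tension)
  F[2-4] = +1152.1733 N (tension)
  F[3-4] = -2421.2793 N (compression)
  Rx@0 = -3451.0400 N
  Ry@0 = +764.7649 N
  Ry@4 = +2129.5751 N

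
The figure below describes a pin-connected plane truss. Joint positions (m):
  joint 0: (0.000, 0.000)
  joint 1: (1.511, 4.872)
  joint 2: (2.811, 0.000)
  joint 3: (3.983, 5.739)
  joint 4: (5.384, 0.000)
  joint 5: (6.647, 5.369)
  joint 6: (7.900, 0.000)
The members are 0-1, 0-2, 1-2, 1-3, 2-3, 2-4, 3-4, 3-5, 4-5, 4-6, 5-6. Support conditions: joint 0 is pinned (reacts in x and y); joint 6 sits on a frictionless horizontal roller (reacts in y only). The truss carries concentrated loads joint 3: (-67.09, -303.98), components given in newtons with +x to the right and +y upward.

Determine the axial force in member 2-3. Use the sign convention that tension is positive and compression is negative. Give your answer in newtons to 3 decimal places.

N=7 nodes, M=11 members, R=3 reactions → 2N=14, M+R=14
member 0 (0-1): L=5.1009, (cx,cy)=(0.2962,0.9551)
member 1 (0-2): L=2.8110, (cx,cy)=(1.0000,0.0000)
member 2 (1-2): L=5.0425, (cx,cy)=(0.2578,-0.9662)
member 3 (1-3): L=2.6196, (cx,cy)=(0.9436,0.3310)
member 4 (2-3): L=5.8574, (cx,cy)=(0.2001,0.9798)
member 5 (2-4): L=2.5730, (cx,cy)=(1.0000,0.0000)
member 6 (3-4): L=5.9075, (cx,cy)=(0.2372,-0.9715)
member 7 (3-5): L=2.6896, (cx,cy)=(0.9905,-0.1376)
member 8 (4-5): L=5.5156, (cx,cy)=(0.2290,0.9734)
member 9 (4-6): L=2.5160, (cx,cy)=(1.0000,0.0000)
member 10 (5-6): L=5.5133, (cx,cy)=(0.2273,-0.9738)
solve A·x = −loads:
  F[0-1] = -208.8305 N (compression)
  F[0-2] = -5.2301 N (compression)
  F[1-2] = +168.2371 N (tension)
  F[1-3] = -111.5179 N (compression)
  F[2-3] = -165.9048 N (compression)
  F[2-4] = +71.3386 N (tension)
  F[3-4] = -100.8102 N (compression)
  F[3-5] = -47.8863 N (compression)
  F[4-5] = +100.6075 N (tension)
  F[4-6] = +24.3930 N (tension)
  F[5-6] = -107.3305 N (compression)
  Rx@0 = +67.0900 N
  Ry@0 = +199.4581 N
  Ry@6 = +104.5219 N

-165.905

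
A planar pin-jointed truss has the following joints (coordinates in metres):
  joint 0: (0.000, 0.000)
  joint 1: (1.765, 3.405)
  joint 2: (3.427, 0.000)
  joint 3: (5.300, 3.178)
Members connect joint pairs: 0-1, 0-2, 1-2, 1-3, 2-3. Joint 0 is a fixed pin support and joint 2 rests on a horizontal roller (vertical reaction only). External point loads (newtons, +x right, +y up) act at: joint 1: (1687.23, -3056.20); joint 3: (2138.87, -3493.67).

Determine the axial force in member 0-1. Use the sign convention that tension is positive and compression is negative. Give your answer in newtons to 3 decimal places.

N=4 nodes, M=5 members, R=3 reactions → 2N=8, M+R=8
member 0 (0-1): L=3.8353, (cx,cy)=(0.4602,0.8878)
member 1 (0-2): L=3.4270, (cx,cy)=(1.0000,0.0000)
member 2 (1-2): L=3.7890, (cx,cy)=(0.4386,-0.8987)
member 3 (1-3): L=3.5423, (cx,cy)=(0.9979,-0.0641)
member 4 (2-3): L=3.6889, (cx,cy)=(0.5077,0.8615)
solve A·x = −loads:
  F[0-1] = +4603.5870 N (tension)
  F[0-2] = +1707.5155 N (tension)
  F[1-2] = -8237.8776 N (compression)
  F[1-3] = +4053.1647 N (tension)
  F[2-3] = -3753.7991 N (compression)
  Rx@0 = -3826.1000 N
  Ry@0 = -4087.1277 N
  Ry@2 = +10636.9977 N

4603.587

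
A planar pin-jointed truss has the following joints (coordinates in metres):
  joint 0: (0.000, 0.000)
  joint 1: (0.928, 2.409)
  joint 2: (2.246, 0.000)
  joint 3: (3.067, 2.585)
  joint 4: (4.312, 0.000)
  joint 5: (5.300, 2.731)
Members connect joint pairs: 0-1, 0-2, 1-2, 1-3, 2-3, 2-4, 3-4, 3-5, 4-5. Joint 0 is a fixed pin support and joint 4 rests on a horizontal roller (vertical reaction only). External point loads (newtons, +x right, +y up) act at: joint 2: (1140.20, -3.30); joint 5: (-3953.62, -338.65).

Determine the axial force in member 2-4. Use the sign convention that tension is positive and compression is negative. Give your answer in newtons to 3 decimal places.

N=6 nodes, M=9 members, R=3 reactions → 2N=12, M+R=12
member 0 (0-1): L=2.5816, (cx,cy)=(0.3595,0.9332)
member 1 (0-2): L=2.2460, (cx,cy)=(1.0000,0.0000)
member 2 (1-2): L=2.7460, (cx,cy)=(0.4800,-0.8773)
member 3 (1-3): L=2.1462, (cx,cy)=(0.9966,0.0820)
member 4 (2-3): L=2.7122, (cx,cy)=(0.3027,0.9531)
member 5 (2-4): L=2.0660, (cx,cy)=(1.0000,0.0000)
member 6 (3-4): L=2.8692, (cx,cy)=(0.4339,-0.9010)
member 7 (3-5): L=2.2378, (cx,cy)=(0.9979,0.0652)
member 8 (4-5): L=2.9042, (cx,cy)=(0.3402,0.9404)
solve A·x = −loads:
  F[0-1] = -2601.9314 N (compression)
  F[0-2] = -1878.0979 N (compression)
  F[1-2] = +2564.4749 N (tension)
  F[1-3] = -2173.5249 N (compression)
  F[2-3] = -2357.0489 N (compression)
  F[2-4] = -1073.9336 N (compression)
  F[3-4] = +2406.5122 N (tension)
  F[3-5] = -3932.2994 N (compression)
  F[4-5] = -87.2997 N (compression)
  Rx@0 = +2813.4200 N
  Ry@0 = +2428.0074 N
  Ry@4 = -2086.0574 N

-1073.934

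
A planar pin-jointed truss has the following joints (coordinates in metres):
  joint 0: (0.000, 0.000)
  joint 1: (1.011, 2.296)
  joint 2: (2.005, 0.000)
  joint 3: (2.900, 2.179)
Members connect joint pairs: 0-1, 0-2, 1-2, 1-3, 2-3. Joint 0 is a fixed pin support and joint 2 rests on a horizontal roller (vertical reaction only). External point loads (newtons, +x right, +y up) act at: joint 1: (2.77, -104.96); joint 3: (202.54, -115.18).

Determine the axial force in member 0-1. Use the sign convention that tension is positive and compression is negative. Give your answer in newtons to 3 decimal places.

243.300

N=4 nodes, M=5 members, R=3 reactions → 2N=8, M+R=8
member 0 (0-1): L=2.5087, (cx,cy)=(0.4030,0.9152)
member 1 (0-2): L=2.0050, (cx,cy)=(1.0000,0.0000)
member 2 (1-2): L=2.5019, (cx,cy)=(0.3973,-0.9177)
member 3 (1-3): L=1.8926, (cx,cy)=(0.9981,-0.0618)
member 4 (2-3): L=2.3556, (cx,cy)=(0.3799,0.9250)
solve A·x = −loads:
  F[0-1] = +243.2995 N (tension)
  F[0-2] = +107.2621 N (tension)
  F[1-2] = -373.4584 N (compression)
  F[1-3] = +244.1173 N (tension)
  F[2-3] = -108.2028 N (compression)
  Rx@0 = -205.3100 N
  Ry@0 = -222.6685 N
  Ry@2 = +442.8085 N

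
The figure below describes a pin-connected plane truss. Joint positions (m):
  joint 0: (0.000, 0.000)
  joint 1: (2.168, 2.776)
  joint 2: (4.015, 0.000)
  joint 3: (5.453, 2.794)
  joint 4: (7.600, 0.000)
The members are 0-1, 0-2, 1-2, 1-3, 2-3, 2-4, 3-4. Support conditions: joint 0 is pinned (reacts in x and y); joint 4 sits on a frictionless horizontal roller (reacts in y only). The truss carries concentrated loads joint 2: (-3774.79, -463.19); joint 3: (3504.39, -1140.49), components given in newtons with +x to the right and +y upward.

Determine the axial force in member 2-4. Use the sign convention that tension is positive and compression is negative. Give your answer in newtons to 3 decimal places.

1806.834

N=5 nodes, M=7 members, R=3 reactions → 2N=10, M+R=10
member 0 (0-1): L=3.5223, (cx,cy)=(0.6155,0.7881)
member 1 (0-2): L=4.0150, (cx,cy)=(1.0000,0.0000)
member 2 (1-2): L=3.3343, (cx,cy)=(0.5539,-0.8326)
member 3 (1-3): L=3.2850, (cx,cy)=(1.0000,0.0055)
member 4 (2-3): L=3.1423, (cx,cy)=(0.4576,0.8891)
member 5 (2-4): L=3.5850, (cx,cy)=(1.0000,0.0000)
member 6 (3-4): L=3.5236, (cx,cy)=(0.6093,-0.7929)
solve A·x = −loads:
  F[0-1] = +948.6336 N (tension)
  F[0-2] = -854.2952 N (compression)
  F[1-2] = -890.9184 N (compression)
  F[1-3] = +1077.4255 N (tension)
  F[2-3] = +1355.1533 N (tension)
  F[2-4] = +1806.8338 N (tension)
  F[3-4] = -2965.3625 N (compression)
  Rx@0 = +270.4000 N
  Ry@0 = -747.6444 N
  Ry@4 = +2351.3244 N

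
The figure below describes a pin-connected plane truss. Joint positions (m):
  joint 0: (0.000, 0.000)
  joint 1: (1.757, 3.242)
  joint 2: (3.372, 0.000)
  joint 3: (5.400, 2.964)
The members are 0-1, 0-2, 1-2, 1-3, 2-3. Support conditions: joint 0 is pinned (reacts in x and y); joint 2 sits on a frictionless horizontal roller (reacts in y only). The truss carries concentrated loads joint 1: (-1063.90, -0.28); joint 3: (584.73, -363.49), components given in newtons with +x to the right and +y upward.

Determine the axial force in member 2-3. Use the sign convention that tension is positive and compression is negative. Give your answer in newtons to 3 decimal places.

N=4 nodes, M=5 members, R=3 reactions → 2N=8, M+R=8
member 0 (0-1): L=3.6875, (cx,cy)=(0.4765,0.8792)
member 1 (0-2): L=3.3720, (cx,cy)=(1.0000,0.0000)
member 2 (1-2): L=3.6220, (cx,cy)=(0.4459,-0.8951)
member 3 (1-3): L=3.6536, (cx,cy)=(0.9971,-0.0761)
member 4 (2-3): L=3.5914, (cx,cy)=(0.5647,0.8253)
solve A·x = −loads:
  F[0-1] = -330.3351 N (compression)
  F[0-2] = -321.7735 N (compression)
  F[1-2] = +256.6255 N (tension)
  F[1-3] = +794.3802 N (tension)
  F[2-3] = -367.1917 N (compression)
  Rx@0 = +479.1700 N
  Ry@0 = +290.4266 N
  Ry@2 = +73.3434 N

-367.192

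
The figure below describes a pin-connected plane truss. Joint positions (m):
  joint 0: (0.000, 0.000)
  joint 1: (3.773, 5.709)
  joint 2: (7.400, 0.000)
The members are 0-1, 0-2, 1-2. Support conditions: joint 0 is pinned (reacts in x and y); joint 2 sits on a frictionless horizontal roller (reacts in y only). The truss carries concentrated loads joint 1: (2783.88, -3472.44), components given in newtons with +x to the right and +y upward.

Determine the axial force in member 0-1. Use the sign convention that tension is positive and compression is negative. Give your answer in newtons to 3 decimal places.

N=3 nodes, M=3 members, R=3 reactions → 2N=6, M+R=6
member 0 (0-1): L=6.8431, (cx,cy)=(0.5514,0.8343)
member 1 (0-2): L=7.4000, (cx,cy)=(1.0000,0.0000)
member 2 (1-2): L=6.7637, (cx,cy)=(0.5362,-0.8441)
solve A·x = −loads:
  F[0-1] = +534.3130 N (tension)
  F[0-2] = +2489.2827 N (tension)
  F[1-2] = -4642.0714 N (compression)
  Rx@0 = -2783.8800 N
  Ry@0 = -445.7610 N
  Ry@2 = +3918.2010 N

534.313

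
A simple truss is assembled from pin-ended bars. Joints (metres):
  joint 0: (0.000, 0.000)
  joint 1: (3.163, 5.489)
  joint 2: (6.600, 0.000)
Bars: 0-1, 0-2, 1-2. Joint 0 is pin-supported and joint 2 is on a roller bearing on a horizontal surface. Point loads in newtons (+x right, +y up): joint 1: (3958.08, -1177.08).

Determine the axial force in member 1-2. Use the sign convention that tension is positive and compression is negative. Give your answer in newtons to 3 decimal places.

-4549.448

N=3 nodes, M=3 members, R=3 reactions → 2N=6, M+R=6
member 0 (0-1): L=6.3351, (cx,cy)=(0.4993,0.8664)
member 1 (0-2): L=6.6000, (cx,cy)=(1.0000,0.0000)
member 2 (1-2): L=6.4763, (cx,cy)=(0.5307,-0.8476)
solve A·x = −loads:
  F[0-1] = +3091.7648 N (tension)
  F[0-2] = +2414.4220 N (tension)
  F[1-2] = -4549.4477 N (compression)
  Rx@0 = -3958.0800 N
  Ry@0 = -2678.8299 N
  Ry@2 = +3855.9099 N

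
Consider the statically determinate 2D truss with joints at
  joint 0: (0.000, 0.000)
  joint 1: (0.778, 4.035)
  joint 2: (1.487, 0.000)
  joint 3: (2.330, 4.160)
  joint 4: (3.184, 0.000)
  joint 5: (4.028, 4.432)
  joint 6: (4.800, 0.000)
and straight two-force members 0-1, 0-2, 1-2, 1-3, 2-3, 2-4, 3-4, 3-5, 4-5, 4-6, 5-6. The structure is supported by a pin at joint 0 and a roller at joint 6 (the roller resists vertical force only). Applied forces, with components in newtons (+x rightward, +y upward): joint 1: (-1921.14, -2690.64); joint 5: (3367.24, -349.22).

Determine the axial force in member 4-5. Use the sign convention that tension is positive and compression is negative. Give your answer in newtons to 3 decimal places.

1466.549

N=7 nodes, M=11 members, R=3 reactions → 2N=14, M+R=14
member 0 (0-1): L=4.1093, (cx,cy)=(0.1893,0.9819)
member 1 (0-2): L=1.4870, (cx,cy)=(1.0000,0.0000)
member 2 (1-2): L=4.0968, (cx,cy)=(0.1731,-0.9849)
member 3 (1-3): L=1.5570, (cx,cy)=(0.9968,0.0803)
member 4 (2-3): L=4.2446, (cx,cy)=(0.1986,0.9801)
member 5 (2-4): L=1.6970, (cx,cy)=(1.0000,0.0000)
member 6 (3-4): L=4.2468, (cx,cy)=(0.2011,-0.9796)
member 7 (3-5): L=1.7196, (cx,cy)=(0.9874,0.1582)
member 8 (4-5): L=4.5116, (cx,cy)=(0.1871,0.9823)
member 9 (4-6): L=1.6160, (cx,cy)=(1.0000,0.0000)
member 10 (5-6): L=4.4987, (cx,cy)=(0.1716,-0.9852)
solve A·x = −loads:
  F[0-1] = -831.6119 N (compression)
  F[0-2] = +1603.5455 N (tension)
  F[1-2] = -1734.0129 N (compression)
  F[1-3] = +2070.4678 N (tension)
  F[2-3] = +1742.5619 N (tension)
  F[2-4] = +957.3695 N (tension)
  F[3-4] = -1470.7029 N (compression)
  F[3-5] = +2740.1148 N (tension)
  F[4-5] = +1466.5490 N (tension)
  F[4-6] = +387.2695 N (tension)
  F[5-6] = -2256.7651 N (compression)
  Rx@0 = -1446.1000 N
  Ry@0 = +816.5717 N
  Ry@6 = +2223.2883 N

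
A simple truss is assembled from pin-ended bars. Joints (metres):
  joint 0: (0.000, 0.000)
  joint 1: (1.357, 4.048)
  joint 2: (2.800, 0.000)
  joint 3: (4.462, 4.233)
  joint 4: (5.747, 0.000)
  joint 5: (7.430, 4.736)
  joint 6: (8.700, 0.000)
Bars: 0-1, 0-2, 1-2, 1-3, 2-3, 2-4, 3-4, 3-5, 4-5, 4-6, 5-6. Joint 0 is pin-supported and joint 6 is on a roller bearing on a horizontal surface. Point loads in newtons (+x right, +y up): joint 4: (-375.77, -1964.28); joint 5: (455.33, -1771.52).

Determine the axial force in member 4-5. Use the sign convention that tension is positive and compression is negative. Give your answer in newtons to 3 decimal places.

1522.988

N=7 nodes, M=11 members, R=3 reactions → 2N=14, M+R=14
member 0 (0-1): L=4.2694, (cx,cy)=(0.3178,0.9481)
member 1 (0-2): L=2.8000, (cx,cy)=(1.0000,0.0000)
member 2 (1-2): L=4.2975, (cx,cy)=(0.3358,-0.9419)
member 3 (1-3): L=3.1105, (cx,cy)=(0.9982,0.0595)
member 4 (2-3): L=4.5476, (cx,cy)=(0.3655,0.9308)
member 5 (2-4): L=2.9470, (cx,cy)=(1.0000,0.0000)
member 6 (3-4): L=4.4237, (cx,cy)=(0.2905,-0.9569)
member 7 (3-5): L=3.0103, (cx,cy)=(0.9859,0.1671)
member 8 (4-5): L=5.0262, (cx,cy)=(0.3348,0.9423)
member 9 (4-6): L=2.9530, (cx,cy)=(1.0000,0.0000)
member 10 (5-6): L=4.9033, (cx,cy)=(0.2590,-0.9659)
solve A·x = −loads:
  F[0-1] = -714.5128 N (compression)
  F[0-2] = +306.6632 N (tension)
  F[1-2] = +690.1928 N (tension)
  F[1-3] = -459.6673 N (compression)
  F[2-3] = -698.4367 N (compression)
  F[2-4] = +793.6703 N (tension)
  F[3-4] = +553.0578 N (tension)
  F[3-5] = -887.2347 N (compression)
  F[4-5] = +1522.9884 N (tension)
  F[4-6] = +820.1206 N (tension)
  F[5-6] = -3166.3920 N (compression)
  Rx@0 = -79.5600 N
  Ry@0 = +677.4605 N
  Ry@6 = +3058.3395 N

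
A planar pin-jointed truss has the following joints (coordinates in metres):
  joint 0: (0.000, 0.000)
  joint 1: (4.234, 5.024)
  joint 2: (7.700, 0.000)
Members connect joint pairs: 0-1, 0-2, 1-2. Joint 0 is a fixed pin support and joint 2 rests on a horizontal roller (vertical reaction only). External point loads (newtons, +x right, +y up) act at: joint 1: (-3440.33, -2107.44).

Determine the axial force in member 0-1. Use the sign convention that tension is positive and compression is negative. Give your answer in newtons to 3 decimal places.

N=3 nodes, M=3 members, R=3 reactions → 2N=6, M+R=6
member 0 (0-1): L=6.5702, (cx,cy)=(0.6444,0.7647)
member 1 (0-2): L=7.7000, (cx,cy)=(1.0000,0.0000)
member 2 (1-2): L=6.1036, (cx,cy)=(0.5679,-0.8231)
solve A·x = −loads:
  F[0-1] = -4176.1024 N (compression)
  F[0-2] = -749.1398 N (compression)
  F[1-2] = +1319.2261 N (tension)
  Rx@0 = +3440.3300 N
  Ry@0 = +3193.3253 N
  Ry@2 = -1085.8853 N

-4176.102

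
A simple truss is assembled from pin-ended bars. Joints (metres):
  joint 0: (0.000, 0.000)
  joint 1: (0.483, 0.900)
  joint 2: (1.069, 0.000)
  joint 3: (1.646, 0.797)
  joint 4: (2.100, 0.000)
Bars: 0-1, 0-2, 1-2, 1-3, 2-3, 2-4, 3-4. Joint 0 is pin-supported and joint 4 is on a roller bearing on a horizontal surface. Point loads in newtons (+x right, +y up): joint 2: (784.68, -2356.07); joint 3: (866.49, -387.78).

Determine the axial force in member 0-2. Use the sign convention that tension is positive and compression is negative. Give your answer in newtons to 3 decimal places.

2140.448

N=5 nodes, M=7 members, R=3 reactions → 2N=10, M+R=10
member 0 (0-1): L=1.0214, (cx,cy)=(0.4729,0.8811)
member 1 (0-2): L=1.0690, (cx,cy)=(1.0000,0.0000)
member 2 (1-2): L=1.0740, (cx,cy)=(0.5456,-0.8380)
member 3 (1-3): L=1.1676, (cx,cy)=(0.9961,-0.0882)
member 4 (2-3): L=0.9839, (cx,cy)=(0.5864,0.8100)
member 5 (2-4): L=1.0310, (cx,cy)=(1.0000,0.0000)
member 6 (3-4): L=0.9172, (cx,cy)=(0.4950,-0.8689)
solve A·x = −loads:
  F[0-1] = -1034.6924 N (compression)
  F[0-2] = +2140.4484 N (tension)
  F[1-2] = +1209.3697 N (tension)
  F[1-3] = -1153.6602 N (compression)
  F[2-3] = +1657.5088 N (tension)
  F[2-4] = +1043.6595 N (tension)
  F[3-4] = -2108.5546 N (compression)
  Rx@0 = -1651.1700 N
  Ry@0 = +911.6989 N
  Ry@4 = +1832.1511 N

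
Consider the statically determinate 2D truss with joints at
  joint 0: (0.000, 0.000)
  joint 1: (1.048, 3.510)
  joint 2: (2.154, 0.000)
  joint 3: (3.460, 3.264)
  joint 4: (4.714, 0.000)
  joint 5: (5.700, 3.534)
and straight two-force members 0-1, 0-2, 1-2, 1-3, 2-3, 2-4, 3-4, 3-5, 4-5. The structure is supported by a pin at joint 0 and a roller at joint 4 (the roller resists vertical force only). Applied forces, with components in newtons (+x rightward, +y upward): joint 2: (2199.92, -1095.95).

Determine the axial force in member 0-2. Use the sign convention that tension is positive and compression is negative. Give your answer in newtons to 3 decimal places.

2377.623

N=6 nodes, M=9 members, R=3 reactions → 2N=12, M+R=12
member 0 (0-1): L=3.6631, (cx,cy)=(0.2861,0.9582)
member 1 (0-2): L=2.1540, (cx,cy)=(1.0000,0.0000)
member 2 (1-2): L=3.6801, (cx,cy)=(0.3005,-0.9538)
member 3 (1-3): L=2.4245, (cx,cy)=(0.9948,-0.1015)
member 4 (2-3): L=3.5156, (cx,cy)=(0.3715,0.9284)
member 5 (2-4): L=2.5600, (cx,cy)=(1.0000,0.0000)
member 6 (3-4): L=3.4966, (cx,cy)=(0.3586,-0.9335)
member 7 (3-5): L=2.2562, (cx,cy)=(0.9928,0.1197)
member 8 (4-5): L=3.6690, (cx,cy)=(0.2687,0.9632)
solve A·x = −loads:
  F[0-1] = -621.1328 N (compression)
  F[0-2] = +2377.6232 N (tension)
  F[1-2] = +664.3709 N (tension)
  F[1-3] = -379.3263 N (compression)
  F[2-3] = +497.9248 N (tension)
  F[2-4] = +192.3952 N (tension)
  F[3-4] = -536.4666 N (compression)
  F[3-5] = +0.0000 N (tension)
  F[4-5] = -0.0000 N (compression)
  Rx@0 = -2199.9200 N
  Ry@0 = +595.1701 N
  Ry@4 = +500.7799 N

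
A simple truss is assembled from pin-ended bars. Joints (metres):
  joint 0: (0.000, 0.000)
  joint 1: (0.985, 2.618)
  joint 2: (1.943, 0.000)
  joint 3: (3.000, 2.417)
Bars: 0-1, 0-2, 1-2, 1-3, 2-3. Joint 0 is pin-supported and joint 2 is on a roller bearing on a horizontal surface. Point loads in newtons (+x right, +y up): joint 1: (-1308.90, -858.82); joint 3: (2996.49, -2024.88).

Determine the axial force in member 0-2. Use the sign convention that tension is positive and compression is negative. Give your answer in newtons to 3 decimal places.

N=4 nodes, M=5 members, R=3 reactions → 2N=8, M+R=8
member 0 (0-1): L=2.7972, (cx,cy)=(0.3521,0.9359)
member 1 (0-2): L=1.9430, (cx,cy)=(1.0000,0.0000)
member 2 (1-2): L=2.7878, (cx,cy)=(0.3436,-0.9391)
member 3 (1-3): L=2.0250, (cx,cy)=(0.9951,-0.0993)
member 4 (2-3): L=2.6380, (cx,cy)=(0.4007,0.9162)
solve A·x = −loads:
  F[0-1] = +2822.7878 N (tension)
  F[0-2] = +693.5682 N (tension)
  F[1-2] = -4122.9355 N (compression)
  F[1-3] = +3738.2015 N (tension)
  F[2-3] = -1805.0601 N (compression)
  Rx@0 = -1687.5900 N
  Ry@0 = -2641.9788 N
  Ry@2 = +5525.6788 N

693.568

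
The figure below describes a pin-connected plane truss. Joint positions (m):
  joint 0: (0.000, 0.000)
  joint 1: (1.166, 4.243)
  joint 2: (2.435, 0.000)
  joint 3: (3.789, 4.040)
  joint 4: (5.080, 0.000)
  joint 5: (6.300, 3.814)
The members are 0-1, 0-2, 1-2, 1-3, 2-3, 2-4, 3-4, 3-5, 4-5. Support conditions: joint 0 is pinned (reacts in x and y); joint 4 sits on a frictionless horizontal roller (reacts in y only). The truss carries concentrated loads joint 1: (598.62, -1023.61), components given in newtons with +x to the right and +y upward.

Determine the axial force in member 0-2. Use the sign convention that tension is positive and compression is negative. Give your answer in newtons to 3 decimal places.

N=6 nodes, M=9 members, R=3 reactions → 2N=12, M+R=12
member 0 (0-1): L=4.4003, (cx,cy)=(0.2650,0.9643)
member 1 (0-2): L=2.4350, (cx,cy)=(1.0000,0.0000)
member 2 (1-2): L=4.4287, (cx,cy)=(0.2865,-0.9581)
member 3 (1-3): L=2.6308, (cx,cy)=(0.9970,-0.0772)
member 4 (2-3): L=4.2609, (cx,cy)=(0.3178,0.9482)
member 5 (2-4): L=2.6450, (cx,cy)=(1.0000,0.0000)
member 6 (3-4): L=4.2413, (cx,cy)=(0.3044,-0.9525)
member 7 (3-5): L=2.5211, (cx,cy)=(0.9960,-0.0896)
member 8 (4-5): L=4.0044, (cx,cy)=(0.3047,0.9525)
solve A·x = −loads:
  F[0-1] = -299.3759 N (compression)
  F[0-2] = +677.9493 N (tension)
  F[1-2] = -729.2161 N (compression)
  F[1-3] = -470.4022 N (compression)
  F[2-3] = +736.8320 N (tension)
  F[2-4] = +234.8520 N (tension)
  F[3-4] = -771.5479 N (compression)
  F[3-5] = +0.0000 N (tension)
  F[4-5] = -0.0000 N (compression)
  Rx@0 = -598.6200 N
  Ry@0 = +288.6742 N
  Ry@4 = +734.9358 N

677.949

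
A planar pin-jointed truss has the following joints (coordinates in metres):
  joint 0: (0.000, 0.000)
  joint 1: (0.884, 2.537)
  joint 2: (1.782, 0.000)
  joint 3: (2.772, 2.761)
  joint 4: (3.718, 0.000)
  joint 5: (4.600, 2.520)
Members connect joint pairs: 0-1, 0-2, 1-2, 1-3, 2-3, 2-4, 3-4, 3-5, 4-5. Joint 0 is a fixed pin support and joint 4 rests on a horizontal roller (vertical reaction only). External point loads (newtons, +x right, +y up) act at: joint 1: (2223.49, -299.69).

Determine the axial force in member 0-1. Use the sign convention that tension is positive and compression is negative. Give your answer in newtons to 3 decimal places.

1364.773

N=6 nodes, M=9 members, R=3 reactions → 2N=12, M+R=12
member 0 (0-1): L=2.6866, (cx,cy)=(0.3290,0.9443)
member 1 (0-2): L=1.7820, (cx,cy)=(1.0000,0.0000)
member 2 (1-2): L=2.6912, (cx,cy)=(0.3337,-0.9427)
member 3 (1-3): L=1.9012, (cx,cy)=(0.9930,0.1178)
member 4 (2-3): L=2.9331, (cx,cy)=(0.3375,0.9413)
member 5 (2-4): L=1.9360, (cx,cy)=(1.0000,0.0000)
member 6 (3-4): L=2.9186, (cx,cy)=(0.3241,-0.9460)
member 7 (3-5): L=1.8438, (cx,cy)=(0.9914,-0.1307)
member 8 (4-5): L=2.6699, (cx,cy)=(0.3304,0.9439)
solve A·x = −loads:
  F[0-1] = +1364.7731 N (tension)
  F[0-2] = +1774.4246 N (tension)
  F[1-2] = -1831.4513 N (compression)
  F[1-3] = -1171.4739 N (compression)
  F[2-3] = +1834.1191 N (tension)
  F[2-4] = +544.2556 N (tension)
  F[3-4] = -1679.1192 N (compression)
  F[3-5] = -0.0000 N (compression)
  F[4-5] = +0.0000 N (tension)
  Rx@0 = -2223.4900 N
  Ry@0 = -1288.7769 N
  Ry@4 = +1588.4669 N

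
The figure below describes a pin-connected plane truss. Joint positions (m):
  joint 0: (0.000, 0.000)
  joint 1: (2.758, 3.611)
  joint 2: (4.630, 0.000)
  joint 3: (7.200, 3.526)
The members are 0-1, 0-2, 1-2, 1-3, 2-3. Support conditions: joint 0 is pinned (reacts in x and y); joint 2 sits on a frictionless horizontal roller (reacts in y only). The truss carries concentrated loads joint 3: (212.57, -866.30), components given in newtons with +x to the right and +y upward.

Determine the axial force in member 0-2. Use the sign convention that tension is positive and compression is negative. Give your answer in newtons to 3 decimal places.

N=4 nodes, M=5 members, R=3 reactions → 2N=8, M+R=8
member 0 (0-1): L=4.5438, (cx,cy)=(0.6070,0.7947)
member 1 (0-2): L=4.6300, (cx,cy)=(1.0000,0.0000)
member 2 (1-2): L=4.0674, (cx,cy)=(0.4602,-0.8878)
member 3 (1-3): L=4.4428, (cx,cy)=(0.9998,-0.0191)
member 4 (2-3): L=4.3632, (cx,cy)=(0.5890,0.8081)
solve A·x = −loads:
  F[0-1] = +808.7764 N (tension)
  F[0-2] = -278.3446 N (compression)
  F[1-2] = -741.9238 N (compression)
  F[1-3] = +832.5340 N (tension)
  F[2-3] = -1052.2827 N (compression)
  Rx@0 = -212.5700 N
  Ry@0 = -642.7457 N
  Ry@2 = +1509.0457 N

-278.345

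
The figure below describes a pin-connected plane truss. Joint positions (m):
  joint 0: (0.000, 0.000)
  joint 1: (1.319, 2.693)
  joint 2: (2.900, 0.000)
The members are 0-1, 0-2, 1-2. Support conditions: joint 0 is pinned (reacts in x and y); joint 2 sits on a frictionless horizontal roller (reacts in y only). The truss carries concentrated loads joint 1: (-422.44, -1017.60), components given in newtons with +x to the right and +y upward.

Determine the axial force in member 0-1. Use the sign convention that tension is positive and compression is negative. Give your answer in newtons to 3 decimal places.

-1054.549

N=3 nodes, M=3 members, R=3 reactions → 2N=6, M+R=6
member 0 (0-1): L=2.9987, (cx,cy)=(0.4399,0.8981)
member 1 (0-2): L=2.9000, (cx,cy)=(1.0000,0.0000)
member 2 (1-2): L=3.1228, (cx,cy)=(0.5063,-0.8624)
solve A·x = −loads:
  F[0-1] = -1054.5490 N (compression)
  F[0-2] = +41.4160 N (tension)
  F[1-2] = -81.8048 N (compression)
  Rx@0 = +422.4400 N
  Ry@0 = +947.0540 N
  Ry@2 = +70.5460 N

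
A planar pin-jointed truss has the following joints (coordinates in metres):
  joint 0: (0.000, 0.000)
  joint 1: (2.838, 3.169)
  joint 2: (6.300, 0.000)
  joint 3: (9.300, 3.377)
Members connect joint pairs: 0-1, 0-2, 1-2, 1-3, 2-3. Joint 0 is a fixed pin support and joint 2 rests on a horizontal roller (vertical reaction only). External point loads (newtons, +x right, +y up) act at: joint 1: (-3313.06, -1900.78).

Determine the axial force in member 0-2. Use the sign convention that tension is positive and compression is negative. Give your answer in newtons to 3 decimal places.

-885.181

N=4 nodes, M=5 members, R=3 reactions → 2N=8, M+R=8
member 0 (0-1): L=4.2540, (cx,cy)=(0.6671,0.7449)
member 1 (0-2): L=6.3000, (cx,cy)=(1.0000,0.0000)
member 2 (1-2): L=4.6934, (cx,cy)=(0.7376,-0.6752)
member 3 (1-3): L=6.4653, (cx,cy)=(0.9995,0.0322)
member 4 (2-3): L=4.5171, (cx,cy)=(0.6641,0.7476)
solve A·x = −loads:
  F[0-1] = -3639.2806 N (compression)
  F[0-2] = -885.1813 N (compression)
  F[1-2] = +1200.0318 N (tension)
  F[1-3] = +0.0000 N (tension)
  F[2-3] = -0.0000 N (compression)
  Rx@0 = +3313.0600 N
  Ry@0 = +2711.0456 N
  Ry@2 = -810.2656 N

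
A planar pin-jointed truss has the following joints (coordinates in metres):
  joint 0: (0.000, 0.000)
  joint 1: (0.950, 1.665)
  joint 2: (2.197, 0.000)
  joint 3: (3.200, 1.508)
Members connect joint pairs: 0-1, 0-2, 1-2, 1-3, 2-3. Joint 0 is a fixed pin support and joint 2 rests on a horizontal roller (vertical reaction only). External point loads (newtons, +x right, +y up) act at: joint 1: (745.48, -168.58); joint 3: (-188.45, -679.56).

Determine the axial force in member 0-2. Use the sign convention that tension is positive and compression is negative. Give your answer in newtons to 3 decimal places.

N=4 nodes, M=5 members, R=3 reactions → 2N=8, M+R=8
member 0 (0-1): L=1.9170, (cx,cy)=(0.4956,0.8686)
member 1 (0-2): L=2.1970, (cx,cy)=(1.0000,0.0000)
member 2 (1-2): L=2.0802, (cx,cy)=(0.5995,-0.8004)
member 3 (1-3): L=2.2555, (cx,cy)=(0.9976,-0.0696)
member 4 (2-3): L=1.8111, (cx,cy)=(0.5538,0.8326)
solve A·x = −loads:
  F[0-1] = +748.5561 N (tension)
  F[0-2] = +186.0628 N (tension)
  F[1-2] = -1044.8758 N (compression)
  F[1-3] = +252.4624 N (tension)
  F[2-3] = -795.0410 N (compression)
  Rx@0 = -557.0300 N
  Ry@0 = -650.1689 N
  Ry@2 = +1498.3089 N

186.063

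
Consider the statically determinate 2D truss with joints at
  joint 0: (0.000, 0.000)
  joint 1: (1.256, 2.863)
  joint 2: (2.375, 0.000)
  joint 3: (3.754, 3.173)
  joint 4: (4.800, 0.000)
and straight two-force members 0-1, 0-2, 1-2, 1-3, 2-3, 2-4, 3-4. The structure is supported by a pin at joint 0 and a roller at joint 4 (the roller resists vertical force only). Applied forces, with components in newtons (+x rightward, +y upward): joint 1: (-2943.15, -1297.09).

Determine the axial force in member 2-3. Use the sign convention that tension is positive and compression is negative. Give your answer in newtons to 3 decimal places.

N=5 nodes, M=7 members, R=3 reactions → 2N=10, M+R=10
member 0 (0-1): L=3.1264, (cx,cy)=(0.4017,0.9158)
member 1 (0-2): L=2.3750, (cx,cy)=(1.0000,0.0000)
member 2 (1-2): L=3.0739, (cx,cy)=(0.3640,-0.9314)
member 3 (1-3): L=2.5172, (cx,cy)=(0.9924,0.1232)
member 4 (2-3): L=3.4597, (cx,cy)=(0.3986,0.9171)
member 5 (2-4): L=2.4250, (cx,cy)=(1.0000,0.0000)
member 6 (3-4): L=3.3410, (cx,cy)=(0.3131,-0.9497)
solve A·x = −loads:
  F[0-1] = -2962.7539 N (compression)
  F[0-2] = -1752.8888 N (compression)
  F[1-2] = +1672.7992 N (tension)
  F[1-3] = +1152.7125 N (tension)
  F[2-3] = -1698.8031 N (compression)
  F[2-4] = -466.8137 N (compression)
  F[3-4] = +1491.0212 N (tension)
  Rx@0 = +2943.1500 N
  Ry@0 = +2713.1511 N
  Ry@4 = -1416.0611 N

-1698.803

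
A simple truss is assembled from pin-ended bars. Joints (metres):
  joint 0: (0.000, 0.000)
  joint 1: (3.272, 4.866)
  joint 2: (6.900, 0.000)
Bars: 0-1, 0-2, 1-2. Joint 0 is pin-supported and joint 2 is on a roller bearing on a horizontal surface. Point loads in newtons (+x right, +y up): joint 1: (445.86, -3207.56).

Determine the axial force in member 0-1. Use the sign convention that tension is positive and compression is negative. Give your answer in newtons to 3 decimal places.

N=3 nodes, M=3 members, R=3 reactions → 2N=6, M+R=6
member 0 (0-1): L=5.8638, (cx,cy)=(0.5580,0.8298)
member 1 (0-2): L=6.9000, (cx,cy)=(1.0000,0.0000)
member 2 (1-2): L=6.0696, (cx,cy)=(0.5977,-0.8017)
solve A·x = −loads:
  F[0-1] = -1653.4486 N (compression)
  F[0-2] = +1368.4870 N (tension)
  F[1-2] = -2289.4714 N (compression)
  Rx@0 = -445.8600 N
  Ry@0 = +1372.0975 N
  Ry@2 = +1835.4625 N

-1653.449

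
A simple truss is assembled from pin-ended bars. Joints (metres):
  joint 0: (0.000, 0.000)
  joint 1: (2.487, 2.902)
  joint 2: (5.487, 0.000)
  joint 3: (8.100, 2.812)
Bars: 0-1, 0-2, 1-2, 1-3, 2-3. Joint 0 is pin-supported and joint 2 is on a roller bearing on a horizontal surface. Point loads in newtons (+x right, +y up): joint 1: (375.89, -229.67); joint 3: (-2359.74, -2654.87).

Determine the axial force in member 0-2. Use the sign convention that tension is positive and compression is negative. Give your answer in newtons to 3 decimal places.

-2093.713

N=4 nodes, M=5 members, R=3 reactions → 2N=8, M+R=8
member 0 (0-1): L=3.8219, (cx,cy)=(0.6507,0.7593)
member 1 (0-2): L=5.4870, (cx,cy)=(1.0000,0.0000)
member 2 (1-2): L=4.1739, (cx,cy)=(0.7187,-0.6953)
member 3 (1-3): L=5.6137, (cx,cy)=(0.9999,-0.0160)
member 4 (2-3): L=3.8386, (cx,cy)=(0.6807,0.7326)
solve A·x = −loads:
  F[0-1] = +168.8312 N (tension)
  F[0-2] = -2093.7130 N (compression)
  F[1-2] = -517.1518 N (compression)
  F[1-3] = +105.6889 N (tension)
  F[2-3] = -3621.8246 N (compression)
  Rx@0 = +1983.8500 N
  Ry@0 = -128.1956 N
  Ry@2 = +3012.7356 N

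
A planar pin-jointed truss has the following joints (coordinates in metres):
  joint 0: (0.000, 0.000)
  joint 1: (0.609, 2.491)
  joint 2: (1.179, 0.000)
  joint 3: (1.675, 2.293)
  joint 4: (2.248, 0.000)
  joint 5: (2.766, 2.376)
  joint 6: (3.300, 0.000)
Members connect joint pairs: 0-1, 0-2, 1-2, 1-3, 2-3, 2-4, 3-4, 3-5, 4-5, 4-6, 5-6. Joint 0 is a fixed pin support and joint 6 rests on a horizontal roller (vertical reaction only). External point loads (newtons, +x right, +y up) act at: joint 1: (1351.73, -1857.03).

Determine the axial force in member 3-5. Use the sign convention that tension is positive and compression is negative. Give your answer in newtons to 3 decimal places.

N=7 nodes, M=11 members, R=3 reactions → 2N=14, M+R=14
member 0 (0-1): L=2.5644, (cx,cy)=(0.2375,0.9714)
member 1 (0-2): L=1.1790, (cx,cy)=(1.0000,0.0000)
member 2 (1-2): L=2.5554, (cx,cy)=(0.2231,-0.9748)
member 3 (1-3): L=1.0842, (cx,cy)=(0.9832,-0.1826)
member 4 (2-3): L=2.3460, (cx,cy)=(0.2114,0.9774)
member 5 (2-4): L=1.0690, (cx,cy)=(1.0000,0.0000)
member 6 (3-4): L=2.3635, (cx,cy)=(0.2424,-0.9702)
member 7 (3-5): L=1.0942, (cx,cy)=(0.9971,0.0759)
member 8 (4-5): L=2.4318, (cx,cy)=(0.2130,0.9771)
member 9 (4-6): L=1.0520, (cx,cy)=(1.0000,0.0000)
member 10 (5-6): L=2.4353, (cx,cy)=(0.2193,-0.9757)
solve A·x = −loads:
  F[0-1] = -508.5205 N (compression)
  F[0-2] = +1472.4964 N (tension)
  F[1-2] = -1167.3293 N (compression)
  F[1-3] = -1232.8451 N (compression)
  F[2-3] = +1164.2359 N (tension)
  F[2-4] = +965.9699 N (tension)
  F[3-4] = -1453.0949 N (compression)
  F[3-5] = -615.4606 N (compression)
  F[4-5] = +1442.8589 N (tension)
  F[4-6] = +306.3438 N (tension)
  F[5-6] = -1397.0587 N (compression)
  Rx@0 = -1351.7300 N
  Ry@0 = +493.9722 N
  Ry@6 = +1363.0578 N

-615.461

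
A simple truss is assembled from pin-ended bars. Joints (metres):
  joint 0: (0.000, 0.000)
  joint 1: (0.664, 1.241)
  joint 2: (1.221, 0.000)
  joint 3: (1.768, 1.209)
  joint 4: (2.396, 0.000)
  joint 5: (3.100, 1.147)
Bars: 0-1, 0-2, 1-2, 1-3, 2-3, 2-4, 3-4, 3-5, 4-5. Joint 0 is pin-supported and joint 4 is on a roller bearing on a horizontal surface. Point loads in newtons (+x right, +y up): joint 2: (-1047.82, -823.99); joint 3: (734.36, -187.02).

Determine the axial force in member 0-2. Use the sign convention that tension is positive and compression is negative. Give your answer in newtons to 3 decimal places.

N=6 nodes, M=9 members, R=3 reactions → 2N=12, M+R=12
member 0 (0-1): L=1.4075, (cx,cy)=(0.4718,0.8817)
member 1 (0-2): L=1.2210, (cx,cy)=(1.0000,0.0000)
member 2 (1-2): L=1.3603, (cx,cy)=(0.4095,-0.9123)
member 3 (1-3): L=1.1045, (cx,cy)=(0.9996,-0.0290)
member 4 (2-3): L=1.3270, (cx,cy)=(0.4122,0.9111)
member 5 (2-4): L=1.1750, (cx,cy)=(1.0000,0.0000)
member 6 (3-4): L=1.3624, (cx,cy)=(0.4610,-0.8874)
member 7 (3-5): L=1.3334, (cx,cy)=(0.9989,-0.0465)
member 8 (4-5): L=1.3458, (cx,cy)=(0.5231,0.8523)
solve A·x = −loads:
  F[0-1] = -93.6263 N (compression)
  F[0-2] = -269.2901 N (compression)
  F[1-2] = +93.1008 N (tension)
  F[1-3] = -82.3271 N (compression)
  F[2-3] = +811.1758 N (tension)
  F[2-4] = +482.2757 N (tension)
  F[3-4] = -1046.2425 N (compression)
  F[3-5] = -0.0000 N (compression)
  F[4-5] = +0.0000 N (tension)
  Rx@0 = +313.4600 N
  Ry@0 = +82.5524 N
  Ry@4 = +928.4576 N

-269.290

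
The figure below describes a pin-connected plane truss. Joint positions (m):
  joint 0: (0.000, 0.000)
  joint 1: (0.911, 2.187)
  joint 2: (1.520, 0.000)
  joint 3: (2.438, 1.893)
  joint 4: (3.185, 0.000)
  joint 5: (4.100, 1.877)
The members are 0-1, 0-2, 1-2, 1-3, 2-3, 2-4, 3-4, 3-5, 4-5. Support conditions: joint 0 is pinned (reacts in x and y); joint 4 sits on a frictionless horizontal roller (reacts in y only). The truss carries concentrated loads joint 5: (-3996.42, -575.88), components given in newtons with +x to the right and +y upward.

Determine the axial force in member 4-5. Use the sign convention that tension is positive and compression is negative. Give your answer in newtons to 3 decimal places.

-680.270

N=6 nodes, M=9 members, R=3 reactions → 2N=12, M+R=12
member 0 (0-1): L=2.3692, (cx,cy)=(0.3845,0.9231)
member 1 (0-2): L=1.5200, (cx,cy)=(1.0000,0.0000)
member 2 (1-2): L=2.2702, (cx,cy)=(0.2683,-0.9633)
member 3 (1-3): L=1.5550, (cx,cy)=(0.9820,-0.1891)
member 4 (2-3): L=2.1038, (cx,cy)=(0.4363,0.8998)
member 5 (2-4): L=1.6650, (cx,cy)=(1.0000,0.0000)
member 6 (3-4): L=2.0351, (cx,cy)=(0.3671,-0.9302)
member 7 (3-5): L=1.6621, (cx,cy)=(1.0000,-0.0096)
member 8 (4-5): L=2.0881, (cx,cy)=(0.4382,0.8989)
solve A·x = −loads:
  F[0-1] = -2372.1317 N (compression)
  F[0-2] = -3084.2750 N (compression)
  F[1-2] = +2594.4629 N (tension)
  F[1-3] = -1637.6635 N (compression)
  F[2-3] = -2777.7550 N (compression)
  F[2-4] = -1176.2363 N (compression)
  F[3-4] = +2392.3507 N (tension)
  F[3-5] = -3698.5053 N (compression)
  F[4-5] = -680.2703 N (compression)
  Rx@0 = +3996.4200 N
  Ry@0 = +2189.7489 N
  Ry@4 = -1613.8689 N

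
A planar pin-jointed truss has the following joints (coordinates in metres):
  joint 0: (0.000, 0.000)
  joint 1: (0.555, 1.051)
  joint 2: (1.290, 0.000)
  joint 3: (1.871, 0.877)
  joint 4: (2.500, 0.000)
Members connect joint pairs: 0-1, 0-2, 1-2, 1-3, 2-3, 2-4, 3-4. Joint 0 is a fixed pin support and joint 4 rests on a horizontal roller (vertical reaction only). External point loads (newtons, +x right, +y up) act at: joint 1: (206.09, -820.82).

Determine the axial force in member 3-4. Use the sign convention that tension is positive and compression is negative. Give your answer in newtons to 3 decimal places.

N=5 nodes, M=7 members, R=3 reactions → 2N=10, M+R=10
member 0 (0-1): L=1.1885, (cx,cy)=(0.4670,0.8843)
member 1 (0-2): L=1.2900, (cx,cy)=(1.0000,0.0000)
member 2 (1-2): L=1.2825, (cx,cy)=(0.5731,-0.8195)
member 3 (1-3): L=1.3275, (cx,cy)=(0.9914,-0.1311)
member 4 (2-3): L=1.0520, (cx,cy)=(0.5523,0.8337)
member 5 (2-4): L=1.2100, (cx,cy)=(1.0000,0.0000)
member 6 (3-4): L=1.0792, (cx,cy)=(0.5828,-0.8126)
solve A·x = −loads:
  F[0-1] = -624.1898 N (compression)
  F[0-2] = +497.5615 N (tension)
  F[1-2] = -273.0555 N (compression)
  F[1-3] = -344.0428 N (compression)
  F[2-3] = +268.4152 N (tension)
  F[2-4] = +192.8328 N (tension)
  F[3-4] = -330.8646 N (compression)
  Rx@0 = -206.0900 N
  Ry@0 = +551.9577 N
  Ry@4 = +268.8623 N

-330.865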